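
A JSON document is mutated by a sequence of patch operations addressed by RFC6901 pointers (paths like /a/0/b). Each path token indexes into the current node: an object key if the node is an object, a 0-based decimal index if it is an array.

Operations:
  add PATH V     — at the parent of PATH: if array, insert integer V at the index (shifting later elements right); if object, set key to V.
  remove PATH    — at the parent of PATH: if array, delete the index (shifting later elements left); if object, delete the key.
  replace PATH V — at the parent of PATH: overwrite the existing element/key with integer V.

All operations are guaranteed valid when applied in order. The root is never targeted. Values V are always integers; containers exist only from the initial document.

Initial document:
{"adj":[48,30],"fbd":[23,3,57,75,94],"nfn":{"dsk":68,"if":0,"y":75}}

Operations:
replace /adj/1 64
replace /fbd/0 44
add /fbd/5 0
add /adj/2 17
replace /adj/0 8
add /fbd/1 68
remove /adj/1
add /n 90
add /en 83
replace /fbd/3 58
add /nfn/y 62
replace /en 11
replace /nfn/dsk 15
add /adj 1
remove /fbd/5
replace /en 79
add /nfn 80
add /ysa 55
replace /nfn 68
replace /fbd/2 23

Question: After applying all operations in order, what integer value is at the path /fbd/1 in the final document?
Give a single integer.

After op 1 (replace /adj/1 64): {"adj":[48,64],"fbd":[23,3,57,75,94],"nfn":{"dsk":68,"if":0,"y":75}}
After op 2 (replace /fbd/0 44): {"adj":[48,64],"fbd":[44,3,57,75,94],"nfn":{"dsk":68,"if":0,"y":75}}
After op 3 (add /fbd/5 0): {"adj":[48,64],"fbd":[44,3,57,75,94,0],"nfn":{"dsk":68,"if":0,"y":75}}
After op 4 (add /adj/2 17): {"adj":[48,64,17],"fbd":[44,3,57,75,94,0],"nfn":{"dsk":68,"if":0,"y":75}}
After op 5 (replace /adj/0 8): {"adj":[8,64,17],"fbd":[44,3,57,75,94,0],"nfn":{"dsk":68,"if":0,"y":75}}
After op 6 (add /fbd/1 68): {"adj":[8,64,17],"fbd":[44,68,3,57,75,94,0],"nfn":{"dsk":68,"if":0,"y":75}}
After op 7 (remove /adj/1): {"adj":[8,17],"fbd":[44,68,3,57,75,94,0],"nfn":{"dsk":68,"if":0,"y":75}}
After op 8 (add /n 90): {"adj":[8,17],"fbd":[44,68,3,57,75,94,0],"n":90,"nfn":{"dsk":68,"if":0,"y":75}}
After op 9 (add /en 83): {"adj":[8,17],"en":83,"fbd":[44,68,3,57,75,94,0],"n":90,"nfn":{"dsk":68,"if":0,"y":75}}
After op 10 (replace /fbd/3 58): {"adj":[8,17],"en":83,"fbd":[44,68,3,58,75,94,0],"n":90,"nfn":{"dsk":68,"if":0,"y":75}}
After op 11 (add /nfn/y 62): {"adj":[8,17],"en":83,"fbd":[44,68,3,58,75,94,0],"n":90,"nfn":{"dsk":68,"if":0,"y":62}}
After op 12 (replace /en 11): {"adj":[8,17],"en":11,"fbd":[44,68,3,58,75,94,0],"n":90,"nfn":{"dsk":68,"if":0,"y":62}}
After op 13 (replace /nfn/dsk 15): {"adj":[8,17],"en":11,"fbd":[44,68,3,58,75,94,0],"n":90,"nfn":{"dsk":15,"if":0,"y":62}}
After op 14 (add /adj 1): {"adj":1,"en":11,"fbd":[44,68,3,58,75,94,0],"n":90,"nfn":{"dsk":15,"if":0,"y":62}}
After op 15 (remove /fbd/5): {"adj":1,"en":11,"fbd":[44,68,3,58,75,0],"n":90,"nfn":{"dsk":15,"if":0,"y":62}}
After op 16 (replace /en 79): {"adj":1,"en":79,"fbd":[44,68,3,58,75,0],"n":90,"nfn":{"dsk":15,"if":0,"y":62}}
After op 17 (add /nfn 80): {"adj":1,"en":79,"fbd":[44,68,3,58,75,0],"n":90,"nfn":80}
After op 18 (add /ysa 55): {"adj":1,"en":79,"fbd":[44,68,3,58,75,0],"n":90,"nfn":80,"ysa":55}
After op 19 (replace /nfn 68): {"adj":1,"en":79,"fbd":[44,68,3,58,75,0],"n":90,"nfn":68,"ysa":55}
After op 20 (replace /fbd/2 23): {"adj":1,"en":79,"fbd":[44,68,23,58,75,0],"n":90,"nfn":68,"ysa":55}
Value at /fbd/1: 68

Answer: 68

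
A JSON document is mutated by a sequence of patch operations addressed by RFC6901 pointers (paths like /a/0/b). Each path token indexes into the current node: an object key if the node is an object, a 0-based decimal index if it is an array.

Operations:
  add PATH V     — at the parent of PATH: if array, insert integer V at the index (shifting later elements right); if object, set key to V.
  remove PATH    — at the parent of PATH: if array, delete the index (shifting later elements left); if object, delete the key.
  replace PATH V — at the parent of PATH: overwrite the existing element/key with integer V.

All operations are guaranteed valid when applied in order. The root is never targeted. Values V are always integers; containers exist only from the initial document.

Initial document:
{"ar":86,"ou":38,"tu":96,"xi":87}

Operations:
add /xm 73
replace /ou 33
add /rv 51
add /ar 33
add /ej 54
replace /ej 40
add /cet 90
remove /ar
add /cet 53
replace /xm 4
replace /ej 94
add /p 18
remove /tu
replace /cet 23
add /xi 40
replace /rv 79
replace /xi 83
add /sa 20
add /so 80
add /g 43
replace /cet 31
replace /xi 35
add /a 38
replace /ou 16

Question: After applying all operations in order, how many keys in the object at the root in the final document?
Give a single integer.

After op 1 (add /xm 73): {"ar":86,"ou":38,"tu":96,"xi":87,"xm":73}
After op 2 (replace /ou 33): {"ar":86,"ou":33,"tu":96,"xi":87,"xm":73}
After op 3 (add /rv 51): {"ar":86,"ou":33,"rv":51,"tu":96,"xi":87,"xm":73}
After op 4 (add /ar 33): {"ar":33,"ou":33,"rv":51,"tu":96,"xi":87,"xm":73}
After op 5 (add /ej 54): {"ar":33,"ej":54,"ou":33,"rv":51,"tu":96,"xi":87,"xm":73}
After op 6 (replace /ej 40): {"ar":33,"ej":40,"ou":33,"rv":51,"tu":96,"xi":87,"xm":73}
After op 7 (add /cet 90): {"ar":33,"cet":90,"ej":40,"ou":33,"rv":51,"tu":96,"xi":87,"xm":73}
After op 8 (remove /ar): {"cet":90,"ej":40,"ou":33,"rv":51,"tu":96,"xi":87,"xm":73}
After op 9 (add /cet 53): {"cet":53,"ej":40,"ou":33,"rv":51,"tu":96,"xi":87,"xm":73}
After op 10 (replace /xm 4): {"cet":53,"ej":40,"ou":33,"rv":51,"tu":96,"xi":87,"xm":4}
After op 11 (replace /ej 94): {"cet":53,"ej":94,"ou":33,"rv":51,"tu":96,"xi":87,"xm":4}
After op 12 (add /p 18): {"cet":53,"ej":94,"ou":33,"p":18,"rv":51,"tu":96,"xi":87,"xm":4}
After op 13 (remove /tu): {"cet":53,"ej":94,"ou":33,"p":18,"rv":51,"xi":87,"xm":4}
After op 14 (replace /cet 23): {"cet":23,"ej":94,"ou":33,"p":18,"rv":51,"xi":87,"xm":4}
After op 15 (add /xi 40): {"cet":23,"ej":94,"ou":33,"p":18,"rv":51,"xi":40,"xm":4}
After op 16 (replace /rv 79): {"cet":23,"ej":94,"ou":33,"p":18,"rv":79,"xi":40,"xm":4}
After op 17 (replace /xi 83): {"cet":23,"ej":94,"ou":33,"p":18,"rv":79,"xi":83,"xm":4}
After op 18 (add /sa 20): {"cet":23,"ej":94,"ou":33,"p":18,"rv":79,"sa":20,"xi":83,"xm":4}
After op 19 (add /so 80): {"cet":23,"ej":94,"ou":33,"p":18,"rv":79,"sa":20,"so":80,"xi":83,"xm":4}
After op 20 (add /g 43): {"cet":23,"ej":94,"g":43,"ou":33,"p":18,"rv":79,"sa":20,"so":80,"xi":83,"xm":4}
After op 21 (replace /cet 31): {"cet":31,"ej":94,"g":43,"ou":33,"p":18,"rv":79,"sa":20,"so":80,"xi":83,"xm":4}
After op 22 (replace /xi 35): {"cet":31,"ej":94,"g":43,"ou":33,"p":18,"rv":79,"sa":20,"so":80,"xi":35,"xm":4}
After op 23 (add /a 38): {"a":38,"cet":31,"ej":94,"g":43,"ou":33,"p":18,"rv":79,"sa":20,"so":80,"xi":35,"xm":4}
After op 24 (replace /ou 16): {"a":38,"cet":31,"ej":94,"g":43,"ou":16,"p":18,"rv":79,"sa":20,"so":80,"xi":35,"xm":4}
Size at the root: 11

Answer: 11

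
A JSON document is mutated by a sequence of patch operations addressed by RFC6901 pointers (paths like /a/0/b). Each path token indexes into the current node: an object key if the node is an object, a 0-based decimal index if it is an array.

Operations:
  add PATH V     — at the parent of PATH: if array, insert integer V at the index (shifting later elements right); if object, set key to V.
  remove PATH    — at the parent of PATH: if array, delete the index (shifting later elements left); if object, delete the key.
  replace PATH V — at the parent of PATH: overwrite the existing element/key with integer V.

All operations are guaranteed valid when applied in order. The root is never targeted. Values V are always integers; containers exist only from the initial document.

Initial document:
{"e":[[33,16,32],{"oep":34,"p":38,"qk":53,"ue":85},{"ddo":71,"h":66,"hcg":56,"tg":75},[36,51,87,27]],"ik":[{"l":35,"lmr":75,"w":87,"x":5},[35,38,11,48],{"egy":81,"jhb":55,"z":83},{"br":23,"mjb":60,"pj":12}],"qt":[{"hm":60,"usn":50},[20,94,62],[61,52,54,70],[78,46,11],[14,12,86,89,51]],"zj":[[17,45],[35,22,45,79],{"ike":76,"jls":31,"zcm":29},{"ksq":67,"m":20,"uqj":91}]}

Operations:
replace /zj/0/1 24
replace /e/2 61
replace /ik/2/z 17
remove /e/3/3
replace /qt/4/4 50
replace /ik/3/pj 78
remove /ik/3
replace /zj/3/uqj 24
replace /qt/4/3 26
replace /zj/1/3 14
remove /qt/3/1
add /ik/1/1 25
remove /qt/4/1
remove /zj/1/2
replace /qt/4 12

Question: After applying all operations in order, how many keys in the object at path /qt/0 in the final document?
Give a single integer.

After op 1 (replace /zj/0/1 24): {"e":[[33,16,32],{"oep":34,"p":38,"qk":53,"ue":85},{"ddo":71,"h":66,"hcg":56,"tg":75},[36,51,87,27]],"ik":[{"l":35,"lmr":75,"w":87,"x":5},[35,38,11,48],{"egy":81,"jhb":55,"z":83},{"br":23,"mjb":60,"pj":12}],"qt":[{"hm":60,"usn":50},[20,94,62],[61,52,54,70],[78,46,11],[14,12,86,89,51]],"zj":[[17,24],[35,22,45,79],{"ike":76,"jls":31,"zcm":29},{"ksq":67,"m":20,"uqj":91}]}
After op 2 (replace /e/2 61): {"e":[[33,16,32],{"oep":34,"p":38,"qk":53,"ue":85},61,[36,51,87,27]],"ik":[{"l":35,"lmr":75,"w":87,"x":5},[35,38,11,48],{"egy":81,"jhb":55,"z":83},{"br":23,"mjb":60,"pj":12}],"qt":[{"hm":60,"usn":50},[20,94,62],[61,52,54,70],[78,46,11],[14,12,86,89,51]],"zj":[[17,24],[35,22,45,79],{"ike":76,"jls":31,"zcm":29},{"ksq":67,"m":20,"uqj":91}]}
After op 3 (replace /ik/2/z 17): {"e":[[33,16,32],{"oep":34,"p":38,"qk":53,"ue":85},61,[36,51,87,27]],"ik":[{"l":35,"lmr":75,"w":87,"x":5},[35,38,11,48],{"egy":81,"jhb":55,"z":17},{"br":23,"mjb":60,"pj":12}],"qt":[{"hm":60,"usn":50},[20,94,62],[61,52,54,70],[78,46,11],[14,12,86,89,51]],"zj":[[17,24],[35,22,45,79],{"ike":76,"jls":31,"zcm":29},{"ksq":67,"m":20,"uqj":91}]}
After op 4 (remove /e/3/3): {"e":[[33,16,32],{"oep":34,"p":38,"qk":53,"ue":85},61,[36,51,87]],"ik":[{"l":35,"lmr":75,"w":87,"x":5},[35,38,11,48],{"egy":81,"jhb":55,"z":17},{"br":23,"mjb":60,"pj":12}],"qt":[{"hm":60,"usn":50},[20,94,62],[61,52,54,70],[78,46,11],[14,12,86,89,51]],"zj":[[17,24],[35,22,45,79],{"ike":76,"jls":31,"zcm":29},{"ksq":67,"m":20,"uqj":91}]}
After op 5 (replace /qt/4/4 50): {"e":[[33,16,32],{"oep":34,"p":38,"qk":53,"ue":85},61,[36,51,87]],"ik":[{"l":35,"lmr":75,"w":87,"x":5},[35,38,11,48],{"egy":81,"jhb":55,"z":17},{"br":23,"mjb":60,"pj":12}],"qt":[{"hm":60,"usn":50},[20,94,62],[61,52,54,70],[78,46,11],[14,12,86,89,50]],"zj":[[17,24],[35,22,45,79],{"ike":76,"jls":31,"zcm":29},{"ksq":67,"m":20,"uqj":91}]}
After op 6 (replace /ik/3/pj 78): {"e":[[33,16,32],{"oep":34,"p":38,"qk":53,"ue":85},61,[36,51,87]],"ik":[{"l":35,"lmr":75,"w":87,"x":5},[35,38,11,48],{"egy":81,"jhb":55,"z":17},{"br":23,"mjb":60,"pj":78}],"qt":[{"hm":60,"usn":50},[20,94,62],[61,52,54,70],[78,46,11],[14,12,86,89,50]],"zj":[[17,24],[35,22,45,79],{"ike":76,"jls":31,"zcm":29},{"ksq":67,"m":20,"uqj":91}]}
After op 7 (remove /ik/3): {"e":[[33,16,32],{"oep":34,"p":38,"qk":53,"ue":85},61,[36,51,87]],"ik":[{"l":35,"lmr":75,"w":87,"x":5},[35,38,11,48],{"egy":81,"jhb":55,"z":17}],"qt":[{"hm":60,"usn":50},[20,94,62],[61,52,54,70],[78,46,11],[14,12,86,89,50]],"zj":[[17,24],[35,22,45,79],{"ike":76,"jls":31,"zcm":29},{"ksq":67,"m":20,"uqj":91}]}
After op 8 (replace /zj/3/uqj 24): {"e":[[33,16,32],{"oep":34,"p":38,"qk":53,"ue":85},61,[36,51,87]],"ik":[{"l":35,"lmr":75,"w":87,"x":5},[35,38,11,48],{"egy":81,"jhb":55,"z":17}],"qt":[{"hm":60,"usn":50},[20,94,62],[61,52,54,70],[78,46,11],[14,12,86,89,50]],"zj":[[17,24],[35,22,45,79],{"ike":76,"jls":31,"zcm":29},{"ksq":67,"m":20,"uqj":24}]}
After op 9 (replace /qt/4/3 26): {"e":[[33,16,32],{"oep":34,"p":38,"qk":53,"ue":85},61,[36,51,87]],"ik":[{"l":35,"lmr":75,"w":87,"x":5},[35,38,11,48],{"egy":81,"jhb":55,"z":17}],"qt":[{"hm":60,"usn":50},[20,94,62],[61,52,54,70],[78,46,11],[14,12,86,26,50]],"zj":[[17,24],[35,22,45,79],{"ike":76,"jls":31,"zcm":29},{"ksq":67,"m":20,"uqj":24}]}
After op 10 (replace /zj/1/3 14): {"e":[[33,16,32],{"oep":34,"p":38,"qk":53,"ue":85},61,[36,51,87]],"ik":[{"l":35,"lmr":75,"w":87,"x":5},[35,38,11,48],{"egy":81,"jhb":55,"z":17}],"qt":[{"hm":60,"usn":50},[20,94,62],[61,52,54,70],[78,46,11],[14,12,86,26,50]],"zj":[[17,24],[35,22,45,14],{"ike":76,"jls":31,"zcm":29},{"ksq":67,"m":20,"uqj":24}]}
After op 11 (remove /qt/3/1): {"e":[[33,16,32],{"oep":34,"p":38,"qk":53,"ue":85},61,[36,51,87]],"ik":[{"l":35,"lmr":75,"w":87,"x":5},[35,38,11,48],{"egy":81,"jhb":55,"z":17}],"qt":[{"hm":60,"usn":50},[20,94,62],[61,52,54,70],[78,11],[14,12,86,26,50]],"zj":[[17,24],[35,22,45,14],{"ike":76,"jls":31,"zcm":29},{"ksq":67,"m":20,"uqj":24}]}
After op 12 (add /ik/1/1 25): {"e":[[33,16,32],{"oep":34,"p":38,"qk":53,"ue":85},61,[36,51,87]],"ik":[{"l":35,"lmr":75,"w":87,"x":5},[35,25,38,11,48],{"egy":81,"jhb":55,"z":17}],"qt":[{"hm":60,"usn":50},[20,94,62],[61,52,54,70],[78,11],[14,12,86,26,50]],"zj":[[17,24],[35,22,45,14],{"ike":76,"jls":31,"zcm":29},{"ksq":67,"m":20,"uqj":24}]}
After op 13 (remove /qt/4/1): {"e":[[33,16,32],{"oep":34,"p":38,"qk":53,"ue":85},61,[36,51,87]],"ik":[{"l":35,"lmr":75,"w":87,"x":5},[35,25,38,11,48],{"egy":81,"jhb":55,"z":17}],"qt":[{"hm":60,"usn":50},[20,94,62],[61,52,54,70],[78,11],[14,86,26,50]],"zj":[[17,24],[35,22,45,14],{"ike":76,"jls":31,"zcm":29},{"ksq":67,"m":20,"uqj":24}]}
After op 14 (remove /zj/1/2): {"e":[[33,16,32],{"oep":34,"p":38,"qk":53,"ue":85},61,[36,51,87]],"ik":[{"l":35,"lmr":75,"w":87,"x":5},[35,25,38,11,48],{"egy":81,"jhb":55,"z":17}],"qt":[{"hm":60,"usn":50},[20,94,62],[61,52,54,70],[78,11],[14,86,26,50]],"zj":[[17,24],[35,22,14],{"ike":76,"jls":31,"zcm":29},{"ksq":67,"m":20,"uqj":24}]}
After op 15 (replace /qt/4 12): {"e":[[33,16,32],{"oep":34,"p":38,"qk":53,"ue":85},61,[36,51,87]],"ik":[{"l":35,"lmr":75,"w":87,"x":5},[35,25,38,11,48],{"egy":81,"jhb":55,"z":17}],"qt":[{"hm":60,"usn":50},[20,94,62],[61,52,54,70],[78,11],12],"zj":[[17,24],[35,22,14],{"ike":76,"jls":31,"zcm":29},{"ksq":67,"m":20,"uqj":24}]}
Size at path /qt/0: 2

Answer: 2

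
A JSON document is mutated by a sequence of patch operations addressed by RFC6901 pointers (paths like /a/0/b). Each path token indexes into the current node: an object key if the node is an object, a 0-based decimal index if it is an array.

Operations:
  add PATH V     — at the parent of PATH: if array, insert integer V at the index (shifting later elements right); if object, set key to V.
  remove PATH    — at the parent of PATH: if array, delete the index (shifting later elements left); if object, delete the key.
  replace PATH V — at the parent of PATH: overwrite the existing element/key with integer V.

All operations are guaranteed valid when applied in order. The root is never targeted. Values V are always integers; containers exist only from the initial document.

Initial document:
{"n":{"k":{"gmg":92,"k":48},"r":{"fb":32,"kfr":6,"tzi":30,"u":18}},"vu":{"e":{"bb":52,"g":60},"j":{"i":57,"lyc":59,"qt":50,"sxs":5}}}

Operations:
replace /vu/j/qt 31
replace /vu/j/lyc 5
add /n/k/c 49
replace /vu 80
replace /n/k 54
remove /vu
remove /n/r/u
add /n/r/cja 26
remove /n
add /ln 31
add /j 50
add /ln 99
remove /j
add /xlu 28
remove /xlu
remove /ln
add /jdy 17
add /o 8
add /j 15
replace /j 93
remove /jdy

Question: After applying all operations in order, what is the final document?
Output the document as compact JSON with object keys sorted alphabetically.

After op 1 (replace /vu/j/qt 31): {"n":{"k":{"gmg":92,"k":48},"r":{"fb":32,"kfr":6,"tzi":30,"u":18}},"vu":{"e":{"bb":52,"g":60},"j":{"i":57,"lyc":59,"qt":31,"sxs":5}}}
After op 2 (replace /vu/j/lyc 5): {"n":{"k":{"gmg":92,"k":48},"r":{"fb":32,"kfr":6,"tzi":30,"u":18}},"vu":{"e":{"bb":52,"g":60},"j":{"i":57,"lyc":5,"qt":31,"sxs":5}}}
After op 3 (add /n/k/c 49): {"n":{"k":{"c":49,"gmg":92,"k":48},"r":{"fb":32,"kfr":6,"tzi":30,"u":18}},"vu":{"e":{"bb":52,"g":60},"j":{"i":57,"lyc":5,"qt":31,"sxs":5}}}
After op 4 (replace /vu 80): {"n":{"k":{"c":49,"gmg":92,"k":48},"r":{"fb":32,"kfr":6,"tzi":30,"u":18}},"vu":80}
After op 5 (replace /n/k 54): {"n":{"k":54,"r":{"fb":32,"kfr":6,"tzi":30,"u":18}},"vu":80}
After op 6 (remove /vu): {"n":{"k":54,"r":{"fb":32,"kfr":6,"tzi":30,"u":18}}}
After op 7 (remove /n/r/u): {"n":{"k":54,"r":{"fb":32,"kfr":6,"tzi":30}}}
After op 8 (add /n/r/cja 26): {"n":{"k":54,"r":{"cja":26,"fb":32,"kfr":6,"tzi":30}}}
After op 9 (remove /n): {}
After op 10 (add /ln 31): {"ln":31}
After op 11 (add /j 50): {"j":50,"ln":31}
After op 12 (add /ln 99): {"j":50,"ln":99}
After op 13 (remove /j): {"ln":99}
After op 14 (add /xlu 28): {"ln":99,"xlu":28}
After op 15 (remove /xlu): {"ln":99}
After op 16 (remove /ln): {}
After op 17 (add /jdy 17): {"jdy":17}
After op 18 (add /o 8): {"jdy":17,"o":8}
After op 19 (add /j 15): {"j":15,"jdy":17,"o":8}
After op 20 (replace /j 93): {"j":93,"jdy":17,"o":8}
After op 21 (remove /jdy): {"j":93,"o":8}

Answer: {"j":93,"o":8}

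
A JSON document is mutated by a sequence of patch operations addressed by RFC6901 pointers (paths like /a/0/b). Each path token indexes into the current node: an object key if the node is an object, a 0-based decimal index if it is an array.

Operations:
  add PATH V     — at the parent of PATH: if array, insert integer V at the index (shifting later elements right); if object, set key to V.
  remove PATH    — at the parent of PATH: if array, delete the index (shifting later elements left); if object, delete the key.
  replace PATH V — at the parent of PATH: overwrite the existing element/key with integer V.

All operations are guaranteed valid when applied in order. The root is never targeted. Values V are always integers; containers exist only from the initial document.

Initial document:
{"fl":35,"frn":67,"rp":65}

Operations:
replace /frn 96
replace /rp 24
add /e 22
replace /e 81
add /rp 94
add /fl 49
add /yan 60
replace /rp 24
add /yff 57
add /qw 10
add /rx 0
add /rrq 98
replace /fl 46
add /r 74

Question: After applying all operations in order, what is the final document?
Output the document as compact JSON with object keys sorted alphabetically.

After op 1 (replace /frn 96): {"fl":35,"frn":96,"rp":65}
After op 2 (replace /rp 24): {"fl":35,"frn":96,"rp":24}
After op 3 (add /e 22): {"e":22,"fl":35,"frn":96,"rp":24}
After op 4 (replace /e 81): {"e":81,"fl":35,"frn":96,"rp":24}
After op 5 (add /rp 94): {"e":81,"fl":35,"frn":96,"rp":94}
After op 6 (add /fl 49): {"e":81,"fl":49,"frn":96,"rp":94}
After op 7 (add /yan 60): {"e":81,"fl":49,"frn":96,"rp":94,"yan":60}
After op 8 (replace /rp 24): {"e":81,"fl":49,"frn":96,"rp":24,"yan":60}
After op 9 (add /yff 57): {"e":81,"fl":49,"frn":96,"rp":24,"yan":60,"yff":57}
After op 10 (add /qw 10): {"e":81,"fl":49,"frn":96,"qw":10,"rp":24,"yan":60,"yff":57}
After op 11 (add /rx 0): {"e":81,"fl":49,"frn":96,"qw":10,"rp":24,"rx":0,"yan":60,"yff":57}
After op 12 (add /rrq 98): {"e":81,"fl":49,"frn":96,"qw":10,"rp":24,"rrq":98,"rx":0,"yan":60,"yff":57}
After op 13 (replace /fl 46): {"e":81,"fl":46,"frn":96,"qw":10,"rp":24,"rrq":98,"rx":0,"yan":60,"yff":57}
After op 14 (add /r 74): {"e":81,"fl":46,"frn":96,"qw":10,"r":74,"rp":24,"rrq":98,"rx":0,"yan":60,"yff":57}

Answer: {"e":81,"fl":46,"frn":96,"qw":10,"r":74,"rp":24,"rrq":98,"rx":0,"yan":60,"yff":57}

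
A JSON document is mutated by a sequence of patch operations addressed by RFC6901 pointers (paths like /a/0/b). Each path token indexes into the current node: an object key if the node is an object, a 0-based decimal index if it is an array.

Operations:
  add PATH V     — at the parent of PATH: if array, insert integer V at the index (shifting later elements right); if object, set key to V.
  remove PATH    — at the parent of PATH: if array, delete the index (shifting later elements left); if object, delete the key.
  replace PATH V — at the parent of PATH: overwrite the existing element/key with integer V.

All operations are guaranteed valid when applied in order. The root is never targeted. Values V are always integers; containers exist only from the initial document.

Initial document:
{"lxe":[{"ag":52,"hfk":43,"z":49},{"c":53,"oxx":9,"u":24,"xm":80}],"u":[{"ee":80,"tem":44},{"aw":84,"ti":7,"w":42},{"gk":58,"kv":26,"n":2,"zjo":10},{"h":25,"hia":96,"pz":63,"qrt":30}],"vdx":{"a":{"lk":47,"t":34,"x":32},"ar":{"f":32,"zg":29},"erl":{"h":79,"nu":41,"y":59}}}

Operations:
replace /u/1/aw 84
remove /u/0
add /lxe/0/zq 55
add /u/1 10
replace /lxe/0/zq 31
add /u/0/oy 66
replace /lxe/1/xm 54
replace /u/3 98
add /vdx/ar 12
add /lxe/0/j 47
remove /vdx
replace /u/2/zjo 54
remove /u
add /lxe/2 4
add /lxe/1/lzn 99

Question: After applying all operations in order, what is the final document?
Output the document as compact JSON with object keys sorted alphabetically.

Answer: {"lxe":[{"ag":52,"hfk":43,"j":47,"z":49,"zq":31},{"c":53,"lzn":99,"oxx":9,"u":24,"xm":54},4]}

Derivation:
After op 1 (replace /u/1/aw 84): {"lxe":[{"ag":52,"hfk":43,"z":49},{"c":53,"oxx":9,"u":24,"xm":80}],"u":[{"ee":80,"tem":44},{"aw":84,"ti":7,"w":42},{"gk":58,"kv":26,"n":2,"zjo":10},{"h":25,"hia":96,"pz":63,"qrt":30}],"vdx":{"a":{"lk":47,"t":34,"x":32},"ar":{"f":32,"zg":29},"erl":{"h":79,"nu":41,"y":59}}}
After op 2 (remove /u/0): {"lxe":[{"ag":52,"hfk":43,"z":49},{"c":53,"oxx":9,"u":24,"xm":80}],"u":[{"aw":84,"ti":7,"w":42},{"gk":58,"kv":26,"n":2,"zjo":10},{"h":25,"hia":96,"pz":63,"qrt":30}],"vdx":{"a":{"lk":47,"t":34,"x":32},"ar":{"f":32,"zg":29},"erl":{"h":79,"nu":41,"y":59}}}
After op 3 (add /lxe/0/zq 55): {"lxe":[{"ag":52,"hfk":43,"z":49,"zq":55},{"c":53,"oxx":9,"u":24,"xm":80}],"u":[{"aw":84,"ti":7,"w":42},{"gk":58,"kv":26,"n":2,"zjo":10},{"h":25,"hia":96,"pz":63,"qrt":30}],"vdx":{"a":{"lk":47,"t":34,"x":32},"ar":{"f":32,"zg":29},"erl":{"h":79,"nu":41,"y":59}}}
After op 4 (add /u/1 10): {"lxe":[{"ag":52,"hfk":43,"z":49,"zq":55},{"c":53,"oxx":9,"u":24,"xm":80}],"u":[{"aw":84,"ti":7,"w":42},10,{"gk":58,"kv":26,"n":2,"zjo":10},{"h":25,"hia":96,"pz":63,"qrt":30}],"vdx":{"a":{"lk":47,"t":34,"x":32},"ar":{"f":32,"zg":29},"erl":{"h":79,"nu":41,"y":59}}}
After op 5 (replace /lxe/0/zq 31): {"lxe":[{"ag":52,"hfk":43,"z":49,"zq":31},{"c":53,"oxx":9,"u":24,"xm":80}],"u":[{"aw":84,"ti":7,"w":42},10,{"gk":58,"kv":26,"n":2,"zjo":10},{"h":25,"hia":96,"pz":63,"qrt":30}],"vdx":{"a":{"lk":47,"t":34,"x":32},"ar":{"f":32,"zg":29},"erl":{"h":79,"nu":41,"y":59}}}
After op 6 (add /u/0/oy 66): {"lxe":[{"ag":52,"hfk":43,"z":49,"zq":31},{"c":53,"oxx":9,"u":24,"xm":80}],"u":[{"aw":84,"oy":66,"ti":7,"w":42},10,{"gk":58,"kv":26,"n":2,"zjo":10},{"h":25,"hia":96,"pz":63,"qrt":30}],"vdx":{"a":{"lk":47,"t":34,"x":32},"ar":{"f":32,"zg":29},"erl":{"h":79,"nu":41,"y":59}}}
After op 7 (replace /lxe/1/xm 54): {"lxe":[{"ag":52,"hfk":43,"z":49,"zq":31},{"c":53,"oxx":9,"u":24,"xm":54}],"u":[{"aw":84,"oy":66,"ti":7,"w":42},10,{"gk":58,"kv":26,"n":2,"zjo":10},{"h":25,"hia":96,"pz":63,"qrt":30}],"vdx":{"a":{"lk":47,"t":34,"x":32},"ar":{"f":32,"zg":29},"erl":{"h":79,"nu":41,"y":59}}}
After op 8 (replace /u/3 98): {"lxe":[{"ag":52,"hfk":43,"z":49,"zq":31},{"c":53,"oxx":9,"u":24,"xm":54}],"u":[{"aw":84,"oy":66,"ti":7,"w":42},10,{"gk":58,"kv":26,"n":2,"zjo":10},98],"vdx":{"a":{"lk":47,"t":34,"x":32},"ar":{"f":32,"zg":29},"erl":{"h":79,"nu":41,"y":59}}}
After op 9 (add /vdx/ar 12): {"lxe":[{"ag":52,"hfk":43,"z":49,"zq":31},{"c":53,"oxx":9,"u":24,"xm":54}],"u":[{"aw":84,"oy":66,"ti":7,"w":42},10,{"gk":58,"kv":26,"n":2,"zjo":10},98],"vdx":{"a":{"lk":47,"t":34,"x":32},"ar":12,"erl":{"h":79,"nu":41,"y":59}}}
After op 10 (add /lxe/0/j 47): {"lxe":[{"ag":52,"hfk":43,"j":47,"z":49,"zq":31},{"c":53,"oxx":9,"u":24,"xm":54}],"u":[{"aw":84,"oy":66,"ti":7,"w":42},10,{"gk":58,"kv":26,"n":2,"zjo":10},98],"vdx":{"a":{"lk":47,"t":34,"x":32},"ar":12,"erl":{"h":79,"nu":41,"y":59}}}
After op 11 (remove /vdx): {"lxe":[{"ag":52,"hfk":43,"j":47,"z":49,"zq":31},{"c":53,"oxx":9,"u":24,"xm":54}],"u":[{"aw":84,"oy":66,"ti":7,"w":42},10,{"gk":58,"kv":26,"n":2,"zjo":10},98]}
After op 12 (replace /u/2/zjo 54): {"lxe":[{"ag":52,"hfk":43,"j":47,"z":49,"zq":31},{"c":53,"oxx":9,"u":24,"xm":54}],"u":[{"aw":84,"oy":66,"ti":7,"w":42},10,{"gk":58,"kv":26,"n":2,"zjo":54},98]}
After op 13 (remove /u): {"lxe":[{"ag":52,"hfk":43,"j":47,"z":49,"zq":31},{"c":53,"oxx":9,"u":24,"xm":54}]}
After op 14 (add /lxe/2 4): {"lxe":[{"ag":52,"hfk":43,"j":47,"z":49,"zq":31},{"c":53,"oxx":9,"u":24,"xm":54},4]}
After op 15 (add /lxe/1/lzn 99): {"lxe":[{"ag":52,"hfk":43,"j":47,"z":49,"zq":31},{"c":53,"lzn":99,"oxx":9,"u":24,"xm":54},4]}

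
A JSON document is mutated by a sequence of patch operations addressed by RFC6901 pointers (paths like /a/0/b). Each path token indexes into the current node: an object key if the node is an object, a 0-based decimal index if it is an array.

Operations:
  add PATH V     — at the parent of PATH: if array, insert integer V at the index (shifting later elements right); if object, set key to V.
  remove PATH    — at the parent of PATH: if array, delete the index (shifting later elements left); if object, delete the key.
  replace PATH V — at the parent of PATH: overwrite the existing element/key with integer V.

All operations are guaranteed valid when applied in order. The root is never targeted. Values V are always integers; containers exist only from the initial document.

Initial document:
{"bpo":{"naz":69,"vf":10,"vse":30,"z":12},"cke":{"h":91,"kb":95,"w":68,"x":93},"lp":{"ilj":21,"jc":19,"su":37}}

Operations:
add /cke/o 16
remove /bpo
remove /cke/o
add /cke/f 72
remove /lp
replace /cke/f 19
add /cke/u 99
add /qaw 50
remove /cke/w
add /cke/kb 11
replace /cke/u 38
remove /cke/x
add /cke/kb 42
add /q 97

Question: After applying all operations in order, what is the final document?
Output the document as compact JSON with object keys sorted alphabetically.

After op 1 (add /cke/o 16): {"bpo":{"naz":69,"vf":10,"vse":30,"z":12},"cke":{"h":91,"kb":95,"o":16,"w":68,"x":93},"lp":{"ilj":21,"jc":19,"su":37}}
After op 2 (remove /bpo): {"cke":{"h":91,"kb":95,"o":16,"w":68,"x":93},"lp":{"ilj":21,"jc":19,"su":37}}
After op 3 (remove /cke/o): {"cke":{"h":91,"kb":95,"w":68,"x":93},"lp":{"ilj":21,"jc":19,"su":37}}
After op 4 (add /cke/f 72): {"cke":{"f":72,"h":91,"kb":95,"w":68,"x":93},"lp":{"ilj":21,"jc":19,"su":37}}
After op 5 (remove /lp): {"cke":{"f":72,"h":91,"kb":95,"w":68,"x":93}}
After op 6 (replace /cke/f 19): {"cke":{"f":19,"h":91,"kb":95,"w":68,"x":93}}
After op 7 (add /cke/u 99): {"cke":{"f":19,"h":91,"kb":95,"u":99,"w":68,"x":93}}
After op 8 (add /qaw 50): {"cke":{"f":19,"h":91,"kb":95,"u":99,"w":68,"x":93},"qaw":50}
After op 9 (remove /cke/w): {"cke":{"f":19,"h":91,"kb":95,"u":99,"x":93},"qaw":50}
After op 10 (add /cke/kb 11): {"cke":{"f":19,"h":91,"kb":11,"u":99,"x":93},"qaw":50}
After op 11 (replace /cke/u 38): {"cke":{"f":19,"h":91,"kb":11,"u":38,"x":93},"qaw":50}
After op 12 (remove /cke/x): {"cke":{"f":19,"h":91,"kb":11,"u":38},"qaw":50}
After op 13 (add /cke/kb 42): {"cke":{"f":19,"h":91,"kb":42,"u":38},"qaw":50}
After op 14 (add /q 97): {"cke":{"f":19,"h":91,"kb":42,"u":38},"q":97,"qaw":50}

Answer: {"cke":{"f":19,"h":91,"kb":42,"u":38},"q":97,"qaw":50}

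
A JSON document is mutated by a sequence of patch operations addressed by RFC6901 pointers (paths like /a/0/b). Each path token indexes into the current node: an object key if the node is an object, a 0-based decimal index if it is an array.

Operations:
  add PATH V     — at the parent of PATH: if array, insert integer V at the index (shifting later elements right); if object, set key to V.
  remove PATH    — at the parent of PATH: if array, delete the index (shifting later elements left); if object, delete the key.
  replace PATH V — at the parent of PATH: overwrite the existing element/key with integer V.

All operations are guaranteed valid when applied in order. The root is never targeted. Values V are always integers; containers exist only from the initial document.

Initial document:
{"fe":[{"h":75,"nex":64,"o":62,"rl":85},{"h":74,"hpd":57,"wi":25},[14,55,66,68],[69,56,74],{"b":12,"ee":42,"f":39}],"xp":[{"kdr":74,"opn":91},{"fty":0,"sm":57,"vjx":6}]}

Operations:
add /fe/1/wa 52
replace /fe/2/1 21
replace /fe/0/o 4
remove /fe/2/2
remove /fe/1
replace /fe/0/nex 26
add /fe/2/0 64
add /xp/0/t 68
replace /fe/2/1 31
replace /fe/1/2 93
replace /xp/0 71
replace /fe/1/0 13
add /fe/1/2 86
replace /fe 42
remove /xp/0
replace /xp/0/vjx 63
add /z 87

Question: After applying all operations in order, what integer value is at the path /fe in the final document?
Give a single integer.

Answer: 42

Derivation:
After op 1 (add /fe/1/wa 52): {"fe":[{"h":75,"nex":64,"o":62,"rl":85},{"h":74,"hpd":57,"wa":52,"wi":25},[14,55,66,68],[69,56,74],{"b":12,"ee":42,"f":39}],"xp":[{"kdr":74,"opn":91},{"fty":0,"sm":57,"vjx":6}]}
After op 2 (replace /fe/2/1 21): {"fe":[{"h":75,"nex":64,"o":62,"rl":85},{"h":74,"hpd":57,"wa":52,"wi":25},[14,21,66,68],[69,56,74],{"b":12,"ee":42,"f":39}],"xp":[{"kdr":74,"opn":91},{"fty":0,"sm":57,"vjx":6}]}
After op 3 (replace /fe/0/o 4): {"fe":[{"h":75,"nex":64,"o":4,"rl":85},{"h":74,"hpd":57,"wa":52,"wi":25},[14,21,66,68],[69,56,74],{"b":12,"ee":42,"f":39}],"xp":[{"kdr":74,"opn":91},{"fty":0,"sm":57,"vjx":6}]}
After op 4 (remove /fe/2/2): {"fe":[{"h":75,"nex":64,"o":4,"rl":85},{"h":74,"hpd":57,"wa":52,"wi":25},[14,21,68],[69,56,74],{"b":12,"ee":42,"f":39}],"xp":[{"kdr":74,"opn":91},{"fty":0,"sm":57,"vjx":6}]}
After op 5 (remove /fe/1): {"fe":[{"h":75,"nex":64,"o":4,"rl":85},[14,21,68],[69,56,74],{"b":12,"ee":42,"f":39}],"xp":[{"kdr":74,"opn":91},{"fty":0,"sm":57,"vjx":6}]}
After op 6 (replace /fe/0/nex 26): {"fe":[{"h":75,"nex":26,"o":4,"rl":85},[14,21,68],[69,56,74],{"b":12,"ee":42,"f":39}],"xp":[{"kdr":74,"opn":91},{"fty":0,"sm":57,"vjx":6}]}
After op 7 (add /fe/2/0 64): {"fe":[{"h":75,"nex":26,"o":4,"rl":85},[14,21,68],[64,69,56,74],{"b":12,"ee":42,"f":39}],"xp":[{"kdr":74,"opn":91},{"fty":0,"sm":57,"vjx":6}]}
After op 8 (add /xp/0/t 68): {"fe":[{"h":75,"nex":26,"o":4,"rl":85},[14,21,68],[64,69,56,74],{"b":12,"ee":42,"f":39}],"xp":[{"kdr":74,"opn":91,"t":68},{"fty":0,"sm":57,"vjx":6}]}
After op 9 (replace /fe/2/1 31): {"fe":[{"h":75,"nex":26,"o":4,"rl":85},[14,21,68],[64,31,56,74],{"b":12,"ee":42,"f":39}],"xp":[{"kdr":74,"opn":91,"t":68},{"fty":0,"sm":57,"vjx":6}]}
After op 10 (replace /fe/1/2 93): {"fe":[{"h":75,"nex":26,"o":4,"rl":85},[14,21,93],[64,31,56,74],{"b":12,"ee":42,"f":39}],"xp":[{"kdr":74,"opn":91,"t":68},{"fty":0,"sm":57,"vjx":6}]}
After op 11 (replace /xp/0 71): {"fe":[{"h":75,"nex":26,"o":4,"rl":85},[14,21,93],[64,31,56,74],{"b":12,"ee":42,"f":39}],"xp":[71,{"fty":0,"sm":57,"vjx":6}]}
After op 12 (replace /fe/1/0 13): {"fe":[{"h":75,"nex":26,"o":4,"rl":85},[13,21,93],[64,31,56,74],{"b":12,"ee":42,"f":39}],"xp":[71,{"fty":0,"sm":57,"vjx":6}]}
After op 13 (add /fe/1/2 86): {"fe":[{"h":75,"nex":26,"o":4,"rl":85},[13,21,86,93],[64,31,56,74],{"b":12,"ee":42,"f":39}],"xp":[71,{"fty":0,"sm":57,"vjx":6}]}
After op 14 (replace /fe 42): {"fe":42,"xp":[71,{"fty":0,"sm":57,"vjx":6}]}
After op 15 (remove /xp/0): {"fe":42,"xp":[{"fty":0,"sm":57,"vjx":6}]}
After op 16 (replace /xp/0/vjx 63): {"fe":42,"xp":[{"fty":0,"sm":57,"vjx":63}]}
After op 17 (add /z 87): {"fe":42,"xp":[{"fty":0,"sm":57,"vjx":63}],"z":87}
Value at /fe: 42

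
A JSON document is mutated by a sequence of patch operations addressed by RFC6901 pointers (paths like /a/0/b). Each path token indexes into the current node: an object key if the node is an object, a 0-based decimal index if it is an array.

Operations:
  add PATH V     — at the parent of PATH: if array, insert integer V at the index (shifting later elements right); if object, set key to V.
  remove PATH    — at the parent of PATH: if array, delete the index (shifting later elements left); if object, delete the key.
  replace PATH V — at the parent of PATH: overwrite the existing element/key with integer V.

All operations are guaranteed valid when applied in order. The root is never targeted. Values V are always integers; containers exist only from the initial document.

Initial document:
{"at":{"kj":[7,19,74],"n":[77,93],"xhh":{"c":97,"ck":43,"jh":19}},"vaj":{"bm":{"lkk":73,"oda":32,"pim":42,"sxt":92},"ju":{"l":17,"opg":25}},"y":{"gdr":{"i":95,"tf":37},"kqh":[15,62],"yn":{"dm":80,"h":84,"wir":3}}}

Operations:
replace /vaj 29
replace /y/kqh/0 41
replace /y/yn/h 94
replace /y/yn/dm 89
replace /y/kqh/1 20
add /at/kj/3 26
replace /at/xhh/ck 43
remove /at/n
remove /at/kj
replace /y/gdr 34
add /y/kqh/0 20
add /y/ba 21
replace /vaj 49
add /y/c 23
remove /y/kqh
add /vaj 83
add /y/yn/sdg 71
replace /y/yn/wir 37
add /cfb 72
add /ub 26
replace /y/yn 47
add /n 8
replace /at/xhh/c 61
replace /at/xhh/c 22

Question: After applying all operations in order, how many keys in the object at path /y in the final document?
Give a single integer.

Answer: 4

Derivation:
After op 1 (replace /vaj 29): {"at":{"kj":[7,19,74],"n":[77,93],"xhh":{"c":97,"ck":43,"jh":19}},"vaj":29,"y":{"gdr":{"i":95,"tf":37},"kqh":[15,62],"yn":{"dm":80,"h":84,"wir":3}}}
After op 2 (replace /y/kqh/0 41): {"at":{"kj":[7,19,74],"n":[77,93],"xhh":{"c":97,"ck":43,"jh":19}},"vaj":29,"y":{"gdr":{"i":95,"tf":37},"kqh":[41,62],"yn":{"dm":80,"h":84,"wir":3}}}
After op 3 (replace /y/yn/h 94): {"at":{"kj":[7,19,74],"n":[77,93],"xhh":{"c":97,"ck":43,"jh":19}},"vaj":29,"y":{"gdr":{"i":95,"tf":37},"kqh":[41,62],"yn":{"dm":80,"h":94,"wir":3}}}
After op 4 (replace /y/yn/dm 89): {"at":{"kj":[7,19,74],"n":[77,93],"xhh":{"c":97,"ck":43,"jh":19}},"vaj":29,"y":{"gdr":{"i":95,"tf":37},"kqh":[41,62],"yn":{"dm":89,"h":94,"wir":3}}}
After op 5 (replace /y/kqh/1 20): {"at":{"kj":[7,19,74],"n":[77,93],"xhh":{"c":97,"ck":43,"jh":19}},"vaj":29,"y":{"gdr":{"i":95,"tf":37},"kqh":[41,20],"yn":{"dm":89,"h":94,"wir":3}}}
After op 6 (add /at/kj/3 26): {"at":{"kj":[7,19,74,26],"n":[77,93],"xhh":{"c":97,"ck":43,"jh":19}},"vaj":29,"y":{"gdr":{"i":95,"tf":37},"kqh":[41,20],"yn":{"dm":89,"h":94,"wir":3}}}
After op 7 (replace /at/xhh/ck 43): {"at":{"kj":[7,19,74,26],"n":[77,93],"xhh":{"c":97,"ck":43,"jh":19}},"vaj":29,"y":{"gdr":{"i":95,"tf":37},"kqh":[41,20],"yn":{"dm":89,"h":94,"wir":3}}}
After op 8 (remove /at/n): {"at":{"kj":[7,19,74,26],"xhh":{"c":97,"ck":43,"jh":19}},"vaj":29,"y":{"gdr":{"i":95,"tf":37},"kqh":[41,20],"yn":{"dm":89,"h":94,"wir":3}}}
After op 9 (remove /at/kj): {"at":{"xhh":{"c":97,"ck":43,"jh":19}},"vaj":29,"y":{"gdr":{"i":95,"tf":37},"kqh":[41,20],"yn":{"dm":89,"h":94,"wir":3}}}
After op 10 (replace /y/gdr 34): {"at":{"xhh":{"c":97,"ck":43,"jh":19}},"vaj":29,"y":{"gdr":34,"kqh":[41,20],"yn":{"dm":89,"h":94,"wir":3}}}
After op 11 (add /y/kqh/0 20): {"at":{"xhh":{"c":97,"ck":43,"jh":19}},"vaj":29,"y":{"gdr":34,"kqh":[20,41,20],"yn":{"dm":89,"h":94,"wir":3}}}
After op 12 (add /y/ba 21): {"at":{"xhh":{"c":97,"ck":43,"jh":19}},"vaj":29,"y":{"ba":21,"gdr":34,"kqh":[20,41,20],"yn":{"dm":89,"h":94,"wir":3}}}
After op 13 (replace /vaj 49): {"at":{"xhh":{"c":97,"ck":43,"jh":19}},"vaj":49,"y":{"ba":21,"gdr":34,"kqh":[20,41,20],"yn":{"dm":89,"h":94,"wir":3}}}
After op 14 (add /y/c 23): {"at":{"xhh":{"c":97,"ck":43,"jh":19}},"vaj":49,"y":{"ba":21,"c":23,"gdr":34,"kqh":[20,41,20],"yn":{"dm":89,"h":94,"wir":3}}}
After op 15 (remove /y/kqh): {"at":{"xhh":{"c":97,"ck":43,"jh":19}},"vaj":49,"y":{"ba":21,"c":23,"gdr":34,"yn":{"dm":89,"h":94,"wir":3}}}
After op 16 (add /vaj 83): {"at":{"xhh":{"c":97,"ck":43,"jh":19}},"vaj":83,"y":{"ba":21,"c":23,"gdr":34,"yn":{"dm":89,"h":94,"wir":3}}}
After op 17 (add /y/yn/sdg 71): {"at":{"xhh":{"c":97,"ck":43,"jh":19}},"vaj":83,"y":{"ba":21,"c":23,"gdr":34,"yn":{"dm":89,"h":94,"sdg":71,"wir":3}}}
After op 18 (replace /y/yn/wir 37): {"at":{"xhh":{"c":97,"ck":43,"jh":19}},"vaj":83,"y":{"ba":21,"c":23,"gdr":34,"yn":{"dm":89,"h":94,"sdg":71,"wir":37}}}
After op 19 (add /cfb 72): {"at":{"xhh":{"c":97,"ck":43,"jh":19}},"cfb":72,"vaj":83,"y":{"ba":21,"c":23,"gdr":34,"yn":{"dm":89,"h":94,"sdg":71,"wir":37}}}
After op 20 (add /ub 26): {"at":{"xhh":{"c":97,"ck":43,"jh":19}},"cfb":72,"ub":26,"vaj":83,"y":{"ba":21,"c":23,"gdr":34,"yn":{"dm":89,"h":94,"sdg":71,"wir":37}}}
After op 21 (replace /y/yn 47): {"at":{"xhh":{"c":97,"ck":43,"jh":19}},"cfb":72,"ub":26,"vaj":83,"y":{"ba":21,"c":23,"gdr":34,"yn":47}}
After op 22 (add /n 8): {"at":{"xhh":{"c":97,"ck":43,"jh":19}},"cfb":72,"n":8,"ub":26,"vaj":83,"y":{"ba":21,"c":23,"gdr":34,"yn":47}}
After op 23 (replace /at/xhh/c 61): {"at":{"xhh":{"c":61,"ck":43,"jh":19}},"cfb":72,"n":8,"ub":26,"vaj":83,"y":{"ba":21,"c":23,"gdr":34,"yn":47}}
After op 24 (replace /at/xhh/c 22): {"at":{"xhh":{"c":22,"ck":43,"jh":19}},"cfb":72,"n":8,"ub":26,"vaj":83,"y":{"ba":21,"c":23,"gdr":34,"yn":47}}
Size at path /y: 4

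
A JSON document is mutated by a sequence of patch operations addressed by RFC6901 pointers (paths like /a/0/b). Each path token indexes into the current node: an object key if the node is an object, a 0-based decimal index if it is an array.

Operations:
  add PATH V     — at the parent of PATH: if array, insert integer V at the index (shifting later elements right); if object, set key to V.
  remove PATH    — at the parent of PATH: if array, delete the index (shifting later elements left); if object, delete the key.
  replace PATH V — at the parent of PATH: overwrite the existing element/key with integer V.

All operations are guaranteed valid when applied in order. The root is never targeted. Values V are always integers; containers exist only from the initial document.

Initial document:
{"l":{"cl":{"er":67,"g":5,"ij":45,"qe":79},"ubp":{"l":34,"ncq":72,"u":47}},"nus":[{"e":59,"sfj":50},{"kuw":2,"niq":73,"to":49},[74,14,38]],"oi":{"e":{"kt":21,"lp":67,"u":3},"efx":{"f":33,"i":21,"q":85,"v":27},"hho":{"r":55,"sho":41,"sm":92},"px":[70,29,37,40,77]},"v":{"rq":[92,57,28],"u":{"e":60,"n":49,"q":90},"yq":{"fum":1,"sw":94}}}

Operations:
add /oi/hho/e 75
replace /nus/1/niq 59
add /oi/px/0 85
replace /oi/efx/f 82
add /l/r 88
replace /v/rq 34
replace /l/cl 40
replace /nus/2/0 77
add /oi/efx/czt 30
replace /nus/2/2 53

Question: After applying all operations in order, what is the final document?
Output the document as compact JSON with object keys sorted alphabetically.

Answer: {"l":{"cl":40,"r":88,"ubp":{"l":34,"ncq":72,"u":47}},"nus":[{"e":59,"sfj":50},{"kuw":2,"niq":59,"to":49},[77,14,53]],"oi":{"e":{"kt":21,"lp":67,"u":3},"efx":{"czt":30,"f":82,"i":21,"q":85,"v":27},"hho":{"e":75,"r":55,"sho":41,"sm":92},"px":[85,70,29,37,40,77]},"v":{"rq":34,"u":{"e":60,"n":49,"q":90},"yq":{"fum":1,"sw":94}}}

Derivation:
After op 1 (add /oi/hho/e 75): {"l":{"cl":{"er":67,"g":5,"ij":45,"qe":79},"ubp":{"l":34,"ncq":72,"u":47}},"nus":[{"e":59,"sfj":50},{"kuw":2,"niq":73,"to":49},[74,14,38]],"oi":{"e":{"kt":21,"lp":67,"u":3},"efx":{"f":33,"i":21,"q":85,"v":27},"hho":{"e":75,"r":55,"sho":41,"sm":92},"px":[70,29,37,40,77]},"v":{"rq":[92,57,28],"u":{"e":60,"n":49,"q":90},"yq":{"fum":1,"sw":94}}}
After op 2 (replace /nus/1/niq 59): {"l":{"cl":{"er":67,"g":5,"ij":45,"qe":79},"ubp":{"l":34,"ncq":72,"u":47}},"nus":[{"e":59,"sfj":50},{"kuw":2,"niq":59,"to":49},[74,14,38]],"oi":{"e":{"kt":21,"lp":67,"u":3},"efx":{"f":33,"i":21,"q":85,"v":27},"hho":{"e":75,"r":55,"sho":41,"sm":92},"px":[70,29,37,40,77]},"v":{"rq":[92,57,28],"u":{"e":60,"n":49,"q":90},"yq":{"fum":1,"sw":94}}}
After op 3 (add /oi/px/0 85): {"l":{"cl":{"er":67,"g":5,"ij":45,"qe":79},"ubp":{"l":34,"ncq":72,"u":47}},"nus":[{"e":59,"sfj":50},{"kuw":2,"niq":59,"to":49},[74,14,38]],"oi":{"e":{"kt":21,"lp":67,"u":3},"efx":{"f":33,"i":21,"q":85,"v":27},"hho":{"e":75,"r":55,"sho":41,"sm":92},"px":[85,70,29,37,40,77]},"v":{"rq":[92,57,28],"u":{"e":60,"n":49,"q":90},"yq":{"fum":1,"sw":94}}}
After op 4 (replace /oi/efx/f 82): {"l":{"cl":{"er":67,"g":5,"ij":45,"qe":79},"ubp":{"l":34,"ncq":72,"u":47}},"nus":[{"e":59,"sfj":50},{"kuw":2,"niq":59,"to":49},[74,14,38]],"oi":{"e":{"kt":21,"lp":67,"u":3},"efx":{"f":82,"i":21,"q":85,"v":27},"hho":{"e":75,"r":55,"sho":41,"sm":92},"px":[85,70,29,37,40,77]},"v":{"rq":[92,57,28],"u":{"e":60,"n":49,"q":90},"yq":{"fum":1,"sw":94}}}
After op 5 (add /l/r 88): {"l":{"cl":{"er":67,"g":5,"ij":45,"qe":79},"r":88,"ubp":{"l":34,"ncq":72,"u":47}},"nus":[{"e":59,"sfj":50},{"kuw":2,"niq":59,"to":49},[74,14,38]],"oi":{"e":{"kt":21,"lp":67,"u":3},"efx":{"f":82,"i":21,"q":85,"v":27},"hho":{"e":75,"r":55,"sho":41,"sm":92},"px":[85,70,29,37,40,77]},"v":{"rq":[92,57,28],"u":{"e":60,"n":49,"q":90},"yq":{"fum":1,"sw":94}}}
After op 6 (replace /v/rq 34): {"l":{"cl":{"er":67,"g":5,"ij":45,"qe":79},"r":88,"ubp":{"l":34,"ncq":72,"u":47}},"nus":[{"e":59,"sfj":50},{"kuw":2,"niq":59,"to":49},[74,14,38]],"oi":{"e":{"kt":21,"lp":67,"u":3},"efx":{"f":82,"i":21,"q":85,"v":27},"hho":{"e":75,"r":55,"sho":41,"sm":92},"px":[85,70,29,37,40,77]},"v":{"rq":34,"u":{"e":60,"n":49,"q":90},"yq":{"fum":1,"sw":94}}}
After op 7 (replace /l/cl 40): {"l":{"cl":40,"r":88,"ubp":{"l":34,"ncq":72,"u":47}},"nus":[{"e":59,"sfj":50},{"kuw":2,"niq":59,"to":49},[74,14,38]],"oi":{"e":{"kt":21,"lp":67,"u":3},"efx":{"f":82,"i":21,"q":85,"v":27},"hho":{"e":75,"r":55,"sho":41,"sm":92},"px":[85,70,29,37,40,77]},"v":{"rq":34,"u":{"e":60,"n":49,"q":90},"yq":{"fum":1,"sw":94}}}
After op 8 (replace /nus/2/0 77): {"l":{"cl":40,"r":88,"ubp":{"l":34,"ncq":72,"u":47}},"nus":[{"e":59,"sfj":50},{"kuw":2,"niq":59,"to":49},[77,14,38]],"oi":{"e":{"kt":21,"lp":67,"u":3},"efx":{"f":82,"i":21,"q":85,"v":27},"hho":{"e":75,"r":55,"sho":41,"sm":92},"px":[85,70,29,37,40,77]},"v":{"rq":34,"u":{"e":60,"n":49,"q":90},"yq":{"fum":1,"sw":94}}}
After op 9 (add /oi/efx/czt 30): {"l":{"cl":40,"r":88,"ubp":{"l":34,"ncq":72,"u":47}},"nus":[{"e":59,"sfj":50},{"kuw":2,"niq":59,"to":49},[77,14,38]],"oi":{"e":{"kt":21,"lp":67,"u":3},"efx":{"czt":30,"f":82,"i":21,"q":85,"v":27},"hho":{"e":75,"r":55,"sho":41,"sm":92},"px":[85,70,29,37,40,77]},"v":{"rq":34,"u":{"e":60,"n":49,"q":90},"yq":{"fum":1,"sw":94}}}
After op 10 (replace /nus/2/2 53): {"l":{"cl":40,"r":88,"ubp":{"l":34,"ncq":72,"u":47}},"nus":[{"e":59,"sfj":50},{"kuw":2,"niq":59,"to":49},[77,14,53]],"oi":{"e":{"kt":21,"lp":67,"u":3},"efx":{"czt":30,"f":82,"i":21,"q":85,"v":27},"hho":{"e":75,"r":55,"sho":41,"sm":92},"px":[85,70,29,37,40,77]},"v":{"rq":34,"u":{"e":60,"n":49,"q":90},"yq":{"fum":1,"sw":94}}}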